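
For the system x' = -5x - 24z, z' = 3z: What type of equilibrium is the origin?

saddle

A = [[-5,-24],[0,3]]; det(A-λI) = λ^2 + 2λ - 15.
λ = -5, 3: opposite signs.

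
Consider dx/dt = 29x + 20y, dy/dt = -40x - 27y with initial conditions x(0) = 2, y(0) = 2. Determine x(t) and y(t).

Coefficient matrix A = [[29, 20], [-40, -27]].
Characteristic polynomial det(A - λI) = λ^2 - 2λ + 17 = 0.
Eigenvalues λ = 1 ± 4i (complex conjugate pair).
For λ=1+4i: an eigenvector is (-2,3) - i(1,-1) = (-2 - i, 3 + i).
A real fundamental pair from Re and Im of e^((1+4i)t)v: X_1 = e^(t)(cos(4t)·(-2,3) + sin(4t)·(1,-1)), X_2 = e^(t)(sin(4t)·(-2,3) - cos(4t)·(1,-1)).
General solution: C_1X_1 + C_2X_2.
Applying x(0)=2, y(0)=2 gives C_1=4, C_2=-10.

x(t) = 24e^(t)sin(4t) + 2e^(t)cos(4t), y(t) = -34e^(t)sin(4t) + 2e^(t)cos(4t)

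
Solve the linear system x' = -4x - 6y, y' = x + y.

Coefficient matrix A = [[-4, -6], [1, 1]].
Characteristic polynomial det(A - λI) = λ^2 + 3λ + 2 = 0.
Eigenvalues λ = -1, -2.
For λ=-1: (A-λI) row 1 is [-3, -6], so an eigenvector is (-2, 1).
For λ=-2: (A-λI) row 1 is [-2, -6], so an eigenvector is (-3, 1).
General solution: K_1e^(-t)(-2,1) + K_2e^(-2t)(-3,1).

x(t) = -2K_1e^(-t) - 3K_2e^(-2t), y(t) = K_1e^(-t) + K_2e^(-2t)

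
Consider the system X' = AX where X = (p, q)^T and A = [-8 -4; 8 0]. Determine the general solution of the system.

Coefficient matrix A = [[-8, -4], [8, 0]].
Characteristic polynomial det(A - λI) = λ^2 + 8λ + 32 = 0.
Eigenvalues λ = -4 ± 4i (complex conjugate pair).
For λ=-4+4i: an eigenvector is (0,1) - i(-1,1) = (0 + i, 1 - i).
A real fundamental pair from Re and Im of e^((-4+4i)t)v: X_1 = e^(-4t)(cos(4t)·(0,1) + sin(4t)·(-1,1)), X_2 = e^(-4t)(sin(4t)·(0,1) - cos(4t)·(-1,1)).
General solution: K_1X_1 + K_2X_2.

p(t) = -K_1e^(-4t)sin(4t) + K_2e^(-4t)cos(4t), q(t) = K_1e^(-4t)sin(4t) + K_1e^(-4t)cos(4t) + K_2e^(-4t)sin(4t) - K_2e^(-4t)cos(4t)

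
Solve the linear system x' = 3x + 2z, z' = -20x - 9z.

x(t) = C_1e^(-3t)cos(2t) + C_2e^(-3t)sin(2t), z(t) = -C_1e^(-3t)sin(2t) - 3C_1e^(-3t)cos(2t) - 3C_2e^(-3t)sin(2t) + C_2e^(-3t)cos(2t)

Coefficient matrix A = [[3, 2], [-20, -9]].
Characteristic polynomial det(A - λI) = λ^2 + 6λ + 13 = 0.
Eigenvalues λ = -3 ± 2i (complex conjugate pair).
For λ=-3+2i: an eigenvector is (1,-3) - i(0,-1) = (1, -3 + i).
A real fundamental pair from Re and Im of e^((-3+2i)t)v: X_1 = e^(-3t)(cos(2t)·(1,-3) + sin(2t)·(0,-1)), X_2 = e^(-3t)(sin(2t)·(1,-3) - cos(2t)·(0,-1)).
General solution: C_1X_1 + C_2X_2.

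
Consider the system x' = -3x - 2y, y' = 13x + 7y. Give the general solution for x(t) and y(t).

x(t) = -C_1e^(2t)sin(t) + C_1e^(2t)cos(t) + C_2e^(2t)sin(t) + C_2e^(2t)cos(t), y(t) = 3C_1e^(2t)sin(t) - 2C_1e^(2t)cos(t) - 2C_2e^(2t)sin(t) - 3C_2e^(2t)cos(t)

Coefficient matrix A = [[-3, -2], [13, 7]].
Characteristic polynomial det(A - λI) = λ^2 - 4λ + 5 = 0.
Eigenvalues λ = 2 ± i (complex conjugate pair).
For λ=2+i: an eigenvector is (1,-2) - i(-1,3) = (1 + i, -2 - 3i).
A real fundamental pair from Re and Im of e^((2+i)t)v: X_1 = e^(2t)(cos(t)·(1,-2) + sin(t)·(-1,3)), X_2 = e^(2t)(sin(t)·(1,-2) - cos(t)·(-1,3)).
General solution: C_1X_1 + C_2X_2.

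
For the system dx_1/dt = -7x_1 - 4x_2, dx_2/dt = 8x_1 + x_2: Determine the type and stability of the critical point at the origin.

stable spiral

A = [[-7,-4],[8,1]]; det(A-λI) = λ^2 + 6λ + 25.
λ = -3 ± 4i: negative real part.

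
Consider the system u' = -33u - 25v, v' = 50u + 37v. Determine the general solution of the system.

Coefficient matrix A = [[-33, -25], [50, 37]].
Characteristic polynomial det(A - λI) = λ^2 - 4λ + 29 = 0.
Eigenvalues λ = 2 ± 5i (complex conjugate pair).
For λ=2+5i: an eigenvector is (1,-1) - i(-2,3) = (1 + 2i, -1 - 3i).
A real fundamental pair from Re and Im of e^((2+5i)t)v: X_1 = e^(2t)(cos(5t)·(1,-1) + sin(5t)·(-2,3)), X_2 = e^(2t)(sin(5t)·(1,-1) - cos(5t)·(-2,3)).
General solution: C_1X_1 + C_2X_2.

u(t) = -2C_1e^(2t)sin(5t) + C_1e^(2t)cos(5t) + C_2e^(2t)sin(5t) + 2C_2e^(2t)cos(5t), v(t) = 3C_1e^(2t)sin(5t) - C_1e^(2t)cos(5t) - C_2e^(2t)sin(5t) - 3C_2e^(2t)cos(5t)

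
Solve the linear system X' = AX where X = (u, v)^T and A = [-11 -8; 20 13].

u(t) = -C_1e^(t)sin(4t) + C_1e^(t)cos(4t) + C_2e^(t)sin(4t) + C_2e^(t)cos(4t), v(t) = 2C_1e^(t)sin(4t) - C_1e^(t)cos(4t) - C_2e^(t)sin(4t) - 2C_2e^(t)cos(4t)

Coefficient matrix A = [[-11, -8], [20, 13]].
Characteristic polynomial det(A - λI) = λ^2 - 2λ + 17 = 0.
Eigenvalues λ = 1 ± 4i (complex conjugate pair).
For λ=1+4i: an eigenvector is (1,-1) - i(-1,2) = (1 + i, -1 - 2i).
A real fundamental pair from Re and Im of e^((1+4i)t)v: X_1 = e^(t)(cos(4t)·(1,-1) + sin(4t)·(-1,2)), X_2 = e^(t)(sin(4t)·(1,-1) - cos(4t)·(-1,2)).
General solution: C_1X_1 + C_2X_2.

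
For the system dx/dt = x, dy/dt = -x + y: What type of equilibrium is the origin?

A = [[1,0],[-1,1]]; det(A-λI) = λ^2 - 2λ + 1.
repeated λ = 1 with a single eigenvector.

unstable improper node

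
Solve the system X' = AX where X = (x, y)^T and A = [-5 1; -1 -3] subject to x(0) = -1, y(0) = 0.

Coefficient matrix A = [[-5, 1], [-1, -3]].
Characteristic polynomial det(A - λI) = λ^2 + 8λ + 16 = 0.
Single eigenvalue λ = -4 with algebraic multiplicity 2.
Eigenvector v = (1,1); generalized eigenvector w with (A-λI)w=v is (-1,0).
General solution: e^(-4t)[c_1·v + c_2·(t·v + w)].
Applying x(0)=-1, y(0)=0 gives c_1=0, c_2=1.

x(t) = te^(-4t) - e^(-4t), y(t) = te^(-4t)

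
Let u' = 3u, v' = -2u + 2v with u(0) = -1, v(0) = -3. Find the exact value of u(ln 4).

A = [[3,0],[-2,2]]; eigenvalues λ = 2, 3.
Eigenvectors: (0,-1) for λ=2, (-1,2) for λ=3.
From the initial condition, c_1 = 5, c_2 = 1.
u(ln 4) = (5)(4^2)(0) + (1)(4^3)(-1) = -64.

-64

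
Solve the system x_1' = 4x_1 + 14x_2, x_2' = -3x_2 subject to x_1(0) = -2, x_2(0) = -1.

x_1(t) = -4e^(4t) + 2e^(-3t), x_2(t) = -e^(-3t)

Coefficient matrix A = [[4, 14], [0, -3]].
Characteristic polynomial det(A - λI) = λ^2 - λ - 12 = 0.
Eigenvalues λ = -3, 4.
For λ=-3: (A-λI) row 1 is [7, 14], so an eigenvector is (-2, 1).
For λ=4: (A-λI) row 1 is [0, 14], so an eigenvector is (1, 0).
General solution: c_1e^(-3t)(-2,1) + c_2e^(4t)(1,0).
Applying x_1(0)=-2, x_2(0)=-1 gives c_1=-1, c_2=-4.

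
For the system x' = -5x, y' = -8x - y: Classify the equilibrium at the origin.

A = [[-5,0],[-8,-1]]; det(A-λI) = λ^2 + 6λ + 5.
λ = -5, -1: both negative.

stable node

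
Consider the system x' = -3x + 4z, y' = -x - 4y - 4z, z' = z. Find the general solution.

Coefficient matrix A = [[-3, 0, 4], [-1, -4, -4], [0, 0, 1]].
det(A - λI) = 0 gives eigenvalues λ = -3, -4, 1.
For λ=-3: eigenvector (1,-1,0).
For λ=-4: eigenvector (0,1,0).
For λ=1: eigenvector (1,-1,1).
General solution: C_1e^(-3t)(1,-1,0) + C_2e^(-4t)(0,1,0) + C_3e^(t)(1,-1,1).

x(t) = C_1e^(-3t) + C_3e^(t), y(t) = -C_1e^(-3t) + C_2e^(-4t) - C_3e^(t), z(t) = C_3e^(t)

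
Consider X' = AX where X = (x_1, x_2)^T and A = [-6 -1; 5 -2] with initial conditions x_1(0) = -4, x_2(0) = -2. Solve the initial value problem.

Coefficient matrix A = [[-6, -1], [5, -2]].
Characteristic polynomial det(A - λI) = λ^2 + 8λ + 17 = 0.
Eigenvalues λ = -4 ± i (complex conjugate pair).
For λ=-4+i: an eigenvector is (-1,2) - i(0,-1) = (-1, 2 + i).
A real fundamental pair from Re and Im of e^((-4+i)t)v: X_1 = e^(-4t)(cos(t)·(-1,2) + sin(t)·(0,-1)), X_2 = e^(-4t)(sin(t)·(-1,2) - cos(t)·(0,-1)).
General solution: C_1X_1 + C_2X_2.
Applying x_1(0)=-4, x_2(0)=-2 gives C_1=4, C_2=-10.

x_1(t) = 10e^(-4t)sin(t) - 4e^(-4t)cos(t), x_2(t) = -24e^(-4t)sin(t) - 2e^(-4t)cos(t)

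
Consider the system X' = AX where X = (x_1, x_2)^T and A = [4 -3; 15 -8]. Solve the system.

Coefficient matrix A = [[4, -3], [15, -8]].
Characteristic polynomial det(A - λI) = λ^2 + 4λ + 13 = 0.
Eigenvalues λ = -2 ± 3i (complex conjugate pair).
For λ=-2+3i: an eigenvector is (1,2) - i(0,1) = (1, 2 - i).
A real fundamental pair from Re and Im of e^((-2+3i)t)v: X_1 = e^(-2t)(cos(3t)·(1,2) + sin(3t)·(0,1)), X_2 = e^(-2t)(sin(3t)·(1,2) - cos(3t)·(0,1)).
General solution: K_1X_1 + K_2X_2.

x_1(t) = K_1e^(-2t)cos(3t) + K_2e^(-2t)sin(3t), x_2(t) = K_1e^(-2t)sin(3t) + 2K_1e^(-2t)cos(3t) + 2K_2e^(-2t)sin(3t) - K_2e^(-2t)cos(3t)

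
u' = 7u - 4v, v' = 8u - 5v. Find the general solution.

Coefficient matrix A = [[7, -4], [8, -5]].
Characteristic polynomial det(A - λI) = λ^2 - 2λ - 3 = 0.
Eigenvalues λ = 3, -1.
For λ=3: (A-λI) row 1 is [4, -4], so an eigenvector is (-1, -1).
For λ=-1: (A-λI) row 1 is [8, -4], so an eigenvector is (-1, -2).
General solution: K_1e^(3t)(-1,-1) + K_2e^(-t)(-1,-2).

u(t) = -K_1e^(3t) - K_2e^(-t), v(t) = -K_1e^(3t) - 2K_2e^(-t)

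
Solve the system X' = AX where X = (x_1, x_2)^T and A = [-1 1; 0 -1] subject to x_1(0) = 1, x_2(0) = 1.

x_1(t) = te^(-t) + e^(-t), x_2(t) = e^(-t)

Coefficient matrix A = [[-1, 1], [0, -1]].
Characteristic polynomial det(A - λI) = λ^2 + 2λ + 1 = 0.
Single eigenvalue λ = -1 with algebraic multiplicity 2.
Eigenvector v = (1,0); generalized eigenvector w with (A-λI)w=v is (-2,1).
General solution: e^(-t)[C_1·v + C_2·(t·v + w)].
Applying x_1(0)=1, x_2(0)=1 gives C_1=3, C_2=1.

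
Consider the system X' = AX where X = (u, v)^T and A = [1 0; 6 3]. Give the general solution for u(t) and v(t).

Coefficient matrix A = [[1, 0], [6, 3]].
Characteristic polynomial det(A - λI) = λ^2 - 4λ + 3 = 0.
Eigenvalues λ = 3, 1.
For λ=3: (A-λI) row 1 is [-2, 0], so an eigenvector is (0, 1).
For λ=1: (A-λI) row 2 is [6, 2], so an eigenvector is (1, -3).
General solution: C_1e^(3t)(0,1) + C_2e^(t)(1,-3).

u(t) = C_2e^(t), v(t) = C_1e^(3t) - 3C_2e^(t)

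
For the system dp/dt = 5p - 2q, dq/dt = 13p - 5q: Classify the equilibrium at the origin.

center

A = [[5,-2],[13,-5]]; det(A-λI) = λ^2 + 1.
λ = 0 ± i: zero real part.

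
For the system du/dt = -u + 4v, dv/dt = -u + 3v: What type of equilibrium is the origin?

A = [[-1,4],[-1,3]]; det(A-λI) = λ^2 - 2λ + 1.
repeated λ = 1 with a single eigenvector.

unstable improper node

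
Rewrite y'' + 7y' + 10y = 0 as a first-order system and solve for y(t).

y(t) = K_1e^(-5t) + K_2e^(-2t)

Let x_1 = y, x_2 = y'. Then x_1' = x_2 and x_2' = -10x_1 - 7x_2.
A = [[0,1],[-10,-7]]; det(A-λI) = λ^2 + 7λ + 10.
Eigenvalues λ = -5, -2 with eigenvectors (1,-5), (1,-2).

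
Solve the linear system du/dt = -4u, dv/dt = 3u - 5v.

Coefficient matrix A = [[-4, 0], [3, -5]].
Characteristic polynomial det(A - λI) = λ^2 + 9λ + 20 = 0.
Eigenvalues λ = -5, -4.
For λ=-5: (A-λI) row 1 is [1, 0], so an eigenvector is (0, 1).
For λ=-4: (A-λI) row 2 is [3, -1], so an eigenvector is (-1, -3).
General solution: K_1e^(-5t)(0,1) + K_2e^(-4t)(-1,-3).

u(t) = -K_2e^(-4t), v(t) = K_1e^(-5t) - 3K_2e^(-4t)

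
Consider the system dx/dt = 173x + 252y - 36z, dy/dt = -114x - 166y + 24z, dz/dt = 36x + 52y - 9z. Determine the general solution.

Coefficient matrix A = [[173, 252, -36], [-114, -166, 24], [36, 52, -9]].
det(A - λI) = 0 gives eigenvalues λ = -1, 2, -3.
For λ=-1: eigenvector (6,-4,1).
For λ=2: eigenvector (-20,13,-4).
For λ=-3: eigenvector (9,-6,2).
General solution: c_1e^(-t)(6,-4,1) + c_2e^(2t)(-20,13,-4) + c_3e^(-3t)(9,-6,2).

x(t) = 6c_1e^(-t) - 20c_2e^(2t) + 9c_3e^(-3t), y(t) = -4c_1e^(-t) + 13c_2e^(2t) - 6c_3e^(-3t), z(t) = c_1e^(-t) - 4c_2e^(2t) + 2c_3e^(-3t)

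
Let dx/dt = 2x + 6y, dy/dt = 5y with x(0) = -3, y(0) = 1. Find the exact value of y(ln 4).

1024

A = [[2,6],[0,5]]; eigenvalues λ = 5, 2.
Eigenvectors: (2,1) for λ=5, (-1,0) for λ=2.
From the initial condition, c_1 = 1, c_2 = 5.
y(ln 4) = (1)(4^5)(1) + (5)(4^2)(0) = 1024.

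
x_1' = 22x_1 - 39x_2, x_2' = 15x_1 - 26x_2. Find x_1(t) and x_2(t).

x_1(t) = 3C_1e^(-2t)sin(3t) + 2C_1e^(-2t)cos(3t) + 2C_2e^(-2t)sin(3t) - 3C_2e^(-2t)cos(3t), x_2(t) = 2C_1e^(-2t)sin(3t) + C_1e^(-2t)cos(3t) + C_2e^(-2t)sin(3t) - 2C_2e^(-2t)cos(3t)

Coefficient matrix A = [[22, -39], [15, -26]].
Characteristic polynomial det(A - λI) = λ^2 + 4λ + 13 = 0.
Eigenvalues λ = -2 ± 3i (complex conjugate pair).
For λ=-2+3i: an eigenvector is (2,1) - i(3,2) = (2 - 3i, 1 - 2i).
A real fundamental pair from Re and Im of e^((-2+3i)t)v: X_1 = e^(-2t)(cos(3t)·(2,1) + sin(3t)·(3,2)), X_2 = e^(-2t)(sin(3t)·(2,1) - cos(3t)·(3,2)).
General solution: C_1X_1 + C_2X_2.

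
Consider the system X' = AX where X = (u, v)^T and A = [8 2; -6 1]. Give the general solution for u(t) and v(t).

Coefficient matrix A = [[8, 2], [-6, 1]].
Characteristic polynomial det(A - λI) = λ^2 - 9λ + 20 = 0.
Eigenvalues λ = 5, 4.
For λ=5: (A-λI) row 1 is [3, 2], so an eigenvector is (-2, 3).
For λ=4: (A-λI) row 1 is [4, 2], so an eigenvector is (-1, 2).
General solution: K_1e^(5t)(-2,3) + K_2e^(4t)(-1,2).

u(t) = -2K_1e^(5t) - K_2e^(4t), v(t) = 3K_1e^(5t) + 2K_2e^(4t)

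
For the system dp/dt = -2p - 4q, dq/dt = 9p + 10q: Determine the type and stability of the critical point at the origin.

unstable improper node

A = [[-2,-4],[9,10]]; det(A-λI) = λ^2 - 8λ + 16.
repeated λ = 4 with a single eigenvector.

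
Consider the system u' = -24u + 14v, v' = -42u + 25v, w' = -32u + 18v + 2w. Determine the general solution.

Coefficient matrix A = [[-24, 14, 0], [-42, 25, 0], [-32, 18, 2]].
det(A - λI) = 0 gives eigenvalues λ = 4, -3, 2.
For λ=4: eigenvector (1,2,2).
For λ=-3: eigenvector (-2,-3,-2).
For λ=2: eigenvector (0,0,1).
General solution: K_1e^(4t)(1,2,2) + K_2e^(-3t)(-2,-3,-2) + K_3e^(2t)(0,0,1).

u(t) = K_1e^(4t) - 2K_2e^(-3t), v(t) = 2K_1e^(4t) - 3K_2e^(-3t), w(t) = 2K_1e^(4t) - 2K_2e^(-3t) + K_3e^(2t)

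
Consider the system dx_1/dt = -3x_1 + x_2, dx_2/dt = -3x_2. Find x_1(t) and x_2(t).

x_1(t) = C_1e^(-3t) + C_2te^(-3t) + 2C_2e^(-3t), x_2(t) = C_2e^(-3t)

Coefficient matrix A = [[-3, 1], [0, -3]].
Characteristic polynomial det(A - λI) = λ^2 + 6λ + 9 = 0.
Single eigenvalue λ = -3 with algebraic multiplicity 2.
Eigenvector v = (1,0); generalized eigenvector w with (A-λI)w=v is (2,1).
General solution: e^(-3t)[C_1·v + C_2·(t·v + w)].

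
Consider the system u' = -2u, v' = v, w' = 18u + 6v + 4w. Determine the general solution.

u(t) = c_2e^(-2t), v(t) = c_1e^(t), w(t) = -2c_1e^(t) - 3c_2e^(-2t) + c_3e^(4t)

Coefficient matrix A = [[-2, 0, 0], [0, 1, 0], [18, 6, 4]].
det(A - λI) = 0 gives eigenvalues λ = 1, -2, 4.
For λ=1: eigenvector (0,1,-2).
For λ=-2: eigenvector (1,0,-3).
For λ=4: eigenvector (0,0,1).
General solution: c_1e^(t)(0,1,-2) + c_2e^(-2t)(1,0,-3) + c_3e^(4t)(0,0,1).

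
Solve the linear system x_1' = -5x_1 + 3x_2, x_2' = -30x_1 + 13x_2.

x_1(t) = -K_1e^(4t)sin(3t) + K_2e^(4t)cos(3t), x_2(t) = -3K_1e^(4t)sin(3t) - K_1e^(4t)cos(3t) - K_2e^(4t)sin(3t) + 3K_2e^(4t)cos(3t)

Coefficient matrix A = [[-5, 3], [-30, 13]].
Characteristic polynomial det(A - λI) = λ^2 - 8λ + 25 = 0.
Eigenvalues λ = 4 ± 3i (complex conjugate pair).
For λ=4+3i: an eigenvector is (0,-1) - i(-1,-3) = (0 + i, -1 + 3i).
A real fundamental pair from Re and Im of e^((4+3i)t)v: X_1 = e^(4t)(cos(3t)·(0,-1) + sin(3t)·(-1,-3)), X_2 = e^(4t)(sin(3t)·(0,-1) - cos(3t)·(-1,-3)).
General solution: K_1X_1 + K_2X_2.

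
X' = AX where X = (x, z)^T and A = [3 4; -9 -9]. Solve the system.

x(t) = 2c_1e^(-3t) + 2c_2te^(-3t) - c_2e^(-3t), z(t) = -3c_1e^(-3t) - 3c_2te^(-3t) + 2c_2e^(-3t)

Coefficient matrix A = [[3, 4], [-9, -9]].
Characteristic polynomial det(A - λI) = λ^2 + 6λ + 9 = 0.
Single eigenvalue λ = -3 with algebraic multiplicity 2.
Eigenvector v = (2,-3); generalized eigenvector w with (A-λI)w=v is (-1,2).
General solution: e^(-3t)[c_1·v + c_2·(t·v + w)].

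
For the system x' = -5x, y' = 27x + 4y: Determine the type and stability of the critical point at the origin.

A = [[-5,0],[27,4]]; det(A-λI) = λ^2 + λ - 20.
λ = -5, 4: opposite signs.

saddle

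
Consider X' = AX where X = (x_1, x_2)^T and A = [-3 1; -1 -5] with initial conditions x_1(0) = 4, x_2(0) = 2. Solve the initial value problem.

x_1(t) = 6te^(-4t) + 4e^(-4t), x_2(t) = -6te^(-4t) + 2e^(-4t)

Coefficient matrix A = [[-3, 1], [-1, -5]].
Characteristic polynomial det(A - λI) = λ^2 + 8λ + 16 = 0.
Single eigenvalue λ = -4 with algebraic multiplicity 2.
Eigenvector v = (1,-1); generalized eigenvector w with (A-λI)w=v is (1,0).
General solution: e^(-4t)[C_1·v + C_2·(t·v + w)].
Applying x_1(0)=4, x_2(0)=2 gives C_1=-2, C_2=6.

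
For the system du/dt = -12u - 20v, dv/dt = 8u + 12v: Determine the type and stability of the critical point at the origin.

A = [[-12,-20],[8,12]]; det(A-λI) = λ^2 + 16.
λ = 0 ± 4i: zero real part.

center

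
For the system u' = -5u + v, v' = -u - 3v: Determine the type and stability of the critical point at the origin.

stable improper node

A = [[-5,1],[-1,-3]]; det(A-λI) = λ^2 + 8λ + 16.
repeated λ = -4 with a single eigenvector.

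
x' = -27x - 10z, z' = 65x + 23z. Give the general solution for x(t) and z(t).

x(t) = -C_1e^(-2t)sin(5t) + C_1e^(-2t)cos(5t) + C_2e^(-2t)sin(5t) + C_2e^(-2t)cos(5t), z(t) = 3C_1e^(-2t)sin(5t) - 2C_1e^(-2t)cos(5t) - 2C_2e^(-2t)sin(5t) - 3C_2e^(-2t)cos(5t)

Coefficient matrix A = [[-27, -10], [65, 23]].
Characteristic polynomial det(A - λI) = λ^2 + 4λ + 29 = 0.
Eigenvalues λ = -2 ± 5i (complex conjugate pair).
For λ=-2+5i: an eigenvector is (1,-2) - i(-1,3) = (1 + i, -2 - 3i).
A real fundamental pair from Re and Im of e^((-2+5i)t)v: X_1 = e^(-2t)(cos(5t)·(1,-2) + sin(5t)·(-1,3)), X_2 = e^(-2t)(sin(5t)·(1,-2) - cos(5t)·(-1,3)).
General solution: C_1X_1 + C_2X_2.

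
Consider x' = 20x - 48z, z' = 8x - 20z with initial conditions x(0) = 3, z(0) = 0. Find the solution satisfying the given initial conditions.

x(t) = 9e^(4t) - 6e^(-4t), z(t) = 3e^(4t) - 3e^(-4t)

Coefficient matrix A = [[20, -48], [8, -20]].
Characteristic polynomial det(A - λI) = λ^2 - 16 = 0.
Eigenvalues λ = 4, -4.
For λ=4: (A-λI) row 1 is [16, -48], so an eigenvector is (3, 1).
For λ=-4: (A-λI) row 1 is [24, -48], so an eigenvector is (-2, -1).
General solution: K_1e^(4t)(3,1) + K_2e^(-4t)(-2,-1).
Applying x(0)=3, z(0)=0 gives K_1=3, K_2=3.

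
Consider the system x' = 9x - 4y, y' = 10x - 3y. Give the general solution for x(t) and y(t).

Coefficient matrix A = [[9, -4], [10, -3]].
Characteristic polynomial det(A - λI) = λ^2 - 6λ + 13 = 0.
Eigenvalues λ = 3 ± 2i (complex conjugate pair).
For λ=3+2i: an eigenvector is (-1,-2) - i(1,1) = (-1 - i, -2 - i).
A real fundamental pair from Re and Im of e^((3+2i)t)v: X_1 = e^(3t)(cos(2t)·(-1,-2) + sin(2t)·(1,1)), X_2 = e^(3t)(sin(2t)·(-1,-2) - cos(2t)·(1,1)).
General solution: C_1X_1 + C_2X_2.

x(t) = C_1e^(3t)sin(2t) - C_1e^(3t)cos(2t) - C_2e^(3t)sin(2t) - C_2e^(3t)cos(2t), y(t) = C_1e^(3t)sin(2t) - 2C_1e^(3t)cos(2t) - 2C_2e^(3t)sin(2t) - C_2e^(3t)cos(2t)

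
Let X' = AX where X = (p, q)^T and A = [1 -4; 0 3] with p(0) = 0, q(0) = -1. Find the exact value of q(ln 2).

-8

A = [[1,-4],[0,3]]; eigenvalues λ = 1, 3.
Eigenvectors: (-1,0) for λ=1, (-2,1) for λ=3.
From the initial condition, c_1 = 2, c_2 = -1.
q(ln 2) = (2)(2^1)(0) + (-1)(2^3)(1) = -8.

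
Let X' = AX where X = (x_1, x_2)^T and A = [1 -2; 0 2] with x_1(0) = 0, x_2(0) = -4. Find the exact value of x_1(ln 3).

48

A = [[1,-2],[0,2]]; eigenvalues λ = 1, 2.
Eigenvectors: (-1,0) for λ=1, (-2,1) for λ=2.
From the initial condition, c_1 = 8, c_2 = -4.
x_1(ln 3) = (8)(3^1)(-1) + (-4)(3^2)(-2) = 48.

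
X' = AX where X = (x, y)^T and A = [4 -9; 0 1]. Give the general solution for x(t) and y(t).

x(t) = -3K_1e^(t) + K_2e^(4t), y(t) = -K_1e^(t)

Coefficient matrix A = [[4, -9], [0, 1]].
Characteristic polynomial det(A - λI) = λ^2 - 5λ + 4 = 0.
Eigenvalues λ = 1, 4.
For λ=1: (A-λI) row 1 is [3, -9], so an eigenvector is (-3, -1).
For λ=4: (A-λI) row 1 is [0, -9], so an eigenvector is (1, 0).
General solution: K_1e^(t)(-3,-1) + K_2e^(4t)(1,0).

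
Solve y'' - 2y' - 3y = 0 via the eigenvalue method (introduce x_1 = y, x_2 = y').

Let x_1 = y, x_2 = y'. Then x_1' = x_2 and x_2' = 3x_1 + 2x_2.
A = [[0,1],[3,2]]; det(A-λI) = λ^2 - 2λ - 3.
Eigenvalues λ = 3, -1 with eigenvectors (1,3), (1,-1).

y(t) = K_1e^(3t) + K_2e^(-t)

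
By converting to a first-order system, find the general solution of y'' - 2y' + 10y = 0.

y(t) = K_1e^(t)cos(3t) + K_2e^(t)sin(3t)

Let x_1 = y, x_2 = y'. Then x_1' = x_2 and x_2' = -10x_1 + 2x_2.
A = [[0,1],[-10,2]]; det(A-λI) = λ^2 - 2λ + 10.
Eigenvalues λ = 1 ± 3i.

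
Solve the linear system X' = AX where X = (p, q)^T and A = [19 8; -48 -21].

p(t) = -c_1e^(-5t) - c_2e^(3t), q(t) = 3c_1e^(-5t) + 2c_2e^(3t)

Coefficient matrix A = [[19, 8], [-48, -21]].
Characteristic polynomial det(A - λI) = λ^2 + 2λ - 15 = 0.
Eigenvalues λ = -5, 3.
For λ=-5: (A-λI) row 1 is [24, 8], so an eigenvector is (-1, 3).
For λ=3: (A-λI) row 1 is [16, 8], so an eigenvector is (-1, 2).
General solution: c_1e^(-5t)(-1,3) + c_2e^(3t)(-1,2).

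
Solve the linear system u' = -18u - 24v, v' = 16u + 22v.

u(t) = 3K_1e^(-2t) + K_2e^(6t), v(t) = -2K_1e^(-2t) - K_2e^(6t)

Coefficient matrix A = [[-18, -24], [16, 22]].
Characteristic polynomial det(A - λI) = λ^2 - 4λ - 12 = 0.
Eigenvalues λ = -2, 6.
For λ=-2: (A-λI) row 1 is [-16, -24], so an eigenvector is (3, -2).
For λ=6: (A-λI) row 1 is [-24, -24], so an eigenvector is (1, -1).
General solution: K_1e^(-2t)(3,-2) + K_2e^(6t)(1,-1).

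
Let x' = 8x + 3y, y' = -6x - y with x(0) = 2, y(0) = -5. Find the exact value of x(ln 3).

-216

A = [[8,3],[-6,-1]]; eigenvalues λ = 2, 5.
Eigenvectors: (1,-2) for λ=2, (-1,1) for λ=5.
From the initial condition, c_1 = 3, c_2 = 1.
x(ln 3) = (3)(3^2)(1) + (1)(3^5)(-1) = -216.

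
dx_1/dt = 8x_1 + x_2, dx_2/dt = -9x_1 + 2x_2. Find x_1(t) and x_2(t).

x_1(t) = c_1e^(5t) + c_2te^(5t) + c_2e^(5t), x_2(t) = -3c_1e^(5t) - 3c_2te^(5t) - 2c_2e^(5t)

Coefficient matrix A = [[8, 1], [-9, 2]].
Characteristic polynomial det(A - λI) = λ^2 - 10λ + 25 = 0.
Single eigenvalue λ = 5 with algebraic multiplicity 2.
Eigenvector v = (1,-3); generalized eigenvector w with (A-λI)w=v is (1,-2).
General solution: e^(5t)[c_1·v + c_2·(t·v + w)].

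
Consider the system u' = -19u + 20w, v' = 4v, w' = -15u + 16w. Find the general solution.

Coefficient matrix A = [[-19, 0, 20], [0, 4, 0], [-15, 0, 16]].
det(A - λI) = 0 gives eigenvalues λ = -4, 4, 1.
For λ=-4: eigenvector (4,0,3).
For λ=4: eigenvector (0,1,0).
For λ=1: eigenvector (-1,0,-1).
General solution: c_1e^(-4t)(4,0,3) + c_2e^(4t)(0,1,0) + c_3e^(t)(-1,0,-1).

u(t) = 4c_1e^(-4t) - c_3e^(t), v(t) = c_2e^(4t), w(t) = 3c_1e^(-4t) - c_3e^(t)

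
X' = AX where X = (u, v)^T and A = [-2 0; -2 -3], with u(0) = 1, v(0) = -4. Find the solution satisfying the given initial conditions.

u(t) = e^(-2t), v(t) = -2e^(-2t) - 2e^(-3t)

Coefficient matrix A = [[-2, 0], [-2, -3]].
Characteristic polynomial det(A - λI) = λ^2 + 5λ + 6 = 0.
Eigenvalues λ = -2, -3.
For λ=-2: (A-λI) row 2 is [-2, -1], so an eigenvector is (-1, 2).
For λ=-3: (A-λI) row 1 is [1, 0], so an eigenvector is (0, 1).
General solution: C_1e^(-2t)(-1,2) + C_2e^(-3t)(0,1).
Applying u(0)=1, v(0)=-4 gives C_1=-1, C_2=-2.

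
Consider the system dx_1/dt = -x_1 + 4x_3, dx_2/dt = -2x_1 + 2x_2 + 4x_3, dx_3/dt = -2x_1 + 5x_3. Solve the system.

x_1(t) = -c_1e^(3t) + 2c_3e^(t), x_2(t) = -2c_1e^(3t) + c_2e^(2t), x_3(t) = -c_1e^(3t) + c_3e^(t)

Coefficient matrix A = [[-1, 0, 4], [-2, 2, 4], [-2, 0, 5]].
det(A - λI) = 0 gives eigenvalues λ = 3, 2, 1.
For λ=3: eigenvector (-1,-2,-1).
For λ=2: eigenvector (0,1,0).
For λ=1: eigenvector (2,0,1).
General solution: c_1e^(3t)(-1,-2,-1) + c_2e^(2t)(0,1,0) + c_3e^(t)(2,0,1).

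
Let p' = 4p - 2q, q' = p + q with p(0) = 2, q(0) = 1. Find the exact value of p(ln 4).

128

A = [[4,-2],[1,1]]; eigenvalues λ = 2, 3.
Eigenvectors: (1,1) for λ=2, (2,1) for λ=3.
From the initial condition, c_1 = 0, c_2 = 1.
p(ln 4) = (0)(4^2)(1) + (1)(4^3)(2) = 128.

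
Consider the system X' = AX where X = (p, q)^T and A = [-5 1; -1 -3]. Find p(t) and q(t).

p(t) = -C_1e^(-4t) - C_2te^(-4t) + 2C_2e^(-4t), q(t) = -C_1e^(-4t) - C_2te^(-4t) + C_2e^(-4t)

Coefficient matrix A = [[-5, 1], [-1, -3]].
Characteristic polynomial det(A - λI) = λ^2 + 8λ + 16 = 0.
Single eigenvalue λ = -4 with algebraic multiplicity 2.
Eigenvector v = (-1,-1); generalized eigenvector w with (A-λI)w=v is (2,1).
General solution: e^(-4t)[C_1·v + C_2·(t·v + w)].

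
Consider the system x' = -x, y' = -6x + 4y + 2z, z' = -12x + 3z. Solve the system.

x(t) = C_2e^(-t), y(t) = C_1e^(4t) - 2C_3e^(3t), z(t) = 3C_2e^(-t) + C_3e^(3t)

Coefficient matrix A = [[-1, 0, 0], [-6, 4, 2], [-12, 0, 3]].
det(A - λI) = 0 gives eigenvalues λ = 4, -1, 3.
For λ=4: eigenvector (0,1,0).
For λ=-1: eigenvector (1,0,3).
For λ=3: eigenvector (0,-2,1).
General solution: C_1e^(4t)(0,1,0) + C_2e^(-t)(1,0,3) + C_3e^(3t)(0,-2,1).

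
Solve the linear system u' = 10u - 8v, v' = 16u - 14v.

u(t) = c_1e^(-6t) + c_2e^(2t), v(t) = 2c_1e^(-6t) + c_2e^(2t)

Coefficient matrix A = [[10, -8], [16, -14]].
Characteristic polynomial det(A - λI) = λ^2 + 4λ - 12 = 0.
Eigenvalues λ = -6, 2.
For λ=-6: (A-λI) row 1 is [16, -8], so an eigenvector is (1, 2).
For λ=2: (A-λI) row 1 is [8, -8], so an eigenvector is (1, 1).
General solution: c_1e^(-6t)(1,2) + c_2e^(2t)(1,1).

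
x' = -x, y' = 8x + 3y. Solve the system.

Coefficient matrix A = [[-1, 0], [8, 3]].
Characteristic polynomial det(A - λI) = λ^2 - 2λ - 3 = 0.
Eigenvalues λ = 3, -1.
For λ=3: (A-λI) row 1 is [-4, 0], so an eigenvector is (0, -1).
For λ=-1: (A-λI) row 2 is [8, 4], so an eigenvector is (-1, 2).
General solution: c_1e^(3t)(0,-1) + c_2e^(-t)(-1,2).

x(t) = -c_2e^(-t), y(t) = -c_1e^(3t) + 2c_2e^(-t)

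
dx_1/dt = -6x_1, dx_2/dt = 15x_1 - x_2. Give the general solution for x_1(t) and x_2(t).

x_1(t) = -K_1e^(-6t), x_2(t) = 3K_1e^(-6t) - K_2e^(-t)

Coefficient matrix A = [[-6, 0], [15, -1]].
Characteristic polynomial det(A - λI) = λ^2 + 7λ + 6 = 0.
Eigenvalues λ = -6, -1.
For λ=-6: (A-λI) row 2 is [15, 5], so an eigenvector is (-1, 3).
For λ=-1: (A-λI) row 1 is [-5, 0], so an eigenvector is (0, -1).
General solution: K_1e^(-6t)(-1,3) + K_2e^(-t)(0,-1).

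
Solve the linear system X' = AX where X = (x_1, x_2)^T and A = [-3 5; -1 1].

x_1(t) = c_1e^(-t)sin(t) + 2c_1e^(-t)cos(t) + 2c_2e^(-t)sin(t) - c_2e^(-t)cos(t), x_2(t) = c_1e^(-t)cos(t) + c_2e^(-t)sin(t)

Coefficient matrix A = [[-3, 5], [-1, 1]].
Characteristic polynomial det(A - λI) = λ^2 + 2λ + 2 = 0.
Eigenvalues λ = -1 ± i (complex conjugate pair).
For λ=-1+i: an eigenvector is (2,1) - i(1,0) = (2 - i, 1).
A real fundamental pair from Re and Im of e^((-1+i)t)v: X_1 = e^(-t)(cos(t)·(2,1) + sin(t)·(1,0)), X_2 = e^(-t)(sin(t)·(2,1) - cos(t)·(1,0)).
General solution: c_1X_1 + c_2X_2.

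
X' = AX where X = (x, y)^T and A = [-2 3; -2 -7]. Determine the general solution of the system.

Coefficient matrix A = [[-2, 3], [-2, -7]].
Characteristic polynomial det(A - λI) = λ^2 + 9λ + 20 = 0.
Eigenvalues λ = -4, -5.
For λ=-4: (A-λI) row 1 is [2, 3], so an eigenvector is (-3, 2).
For λ=-5: (A-λI) row 1 is [3, 3], so an eigenvector is (-1, 1).
General solution: c_1e^(-4t)(-3,2) + c_2e^(-5t)(-1,1).

x(t) = -3c_1e^(-4t) - c_2e^(-5t), y(t) = 2c_1e^(-4t) + c_2e^(-5t)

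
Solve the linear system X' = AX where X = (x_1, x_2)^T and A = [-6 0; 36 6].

x_1(t) = C_1e^(-6t), x_2(t) = -3C_1e^(-6t) - C_2e^(6t)

Coefficient matrix A = [[-6, 0], [36, 6]].
Characteristic polynomial det(A - λI) = λ^2 - 36 = 0.
Eigenvalues λ = -6, 6.
For λ=-6: (A-λI) row 2 is [36, 12], so an eigenvector is (1, -3).
For λ=6: (A-λI) row 1 is [-12, 0], so an eigenvector is (0, -1).
General solution: C_1e^(-6t)(1,-3) + C_2e^(6t)(0,-1).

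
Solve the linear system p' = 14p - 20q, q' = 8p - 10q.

p(t) = c_1e^(2t)sin(4t) + 2c_1e^(2t)cos(4t) + 2c_2e^(2t)sin(4t) - c_2e^(2t)cos(4t), q(t) = c_1e^(2t)sin(4t) + c_1e^(2t)cos(4t) + c_2e^(2t)sin(4t) - c_2e^(2t)cos(4t)

Coefficient matrix A = [[14, -20], [8, -10]].
Characteristic polynomial det(A - λI) = λ^2 - 4λ + 20 = 0.
Eigenvalues λ = 2 ± 4i (complex conjugate pair).
For λ=2+4i: an eigenvector is (2,1) - i(1,1) = (2 - i, 1 - i).
A real fundamental pair from Re and Im of e^((2+4i)t)v: X_1 = e^(2t)(cos(4t)·(2,1) + sin(4t)·(1,1)), X_2 = e^(2t)(sin(4t)·(2,1) - cos(4t)·(1,1)).
General solution: c_1X_1 + c_2X_2.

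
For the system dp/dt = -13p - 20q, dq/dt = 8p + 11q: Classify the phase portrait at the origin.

stable spiral

A = [[-13,-20],[8,11]]; det(A-λI) = λ^2 + 2λ + 17.
λ = -1 ± 4i: negative real part.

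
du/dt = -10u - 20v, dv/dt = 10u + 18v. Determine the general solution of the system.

u(t) = -3C_1e^(4t)sin(2t) - C_1e^(4t)cos(2t) - C_2e^(4t)sin(2t) + 3C_2e^(4t)cos(2t), v(t) = 2C_1e^(4t)sin(2t) + C_1e^(4t)cos(2t) + C_2e^(4t)sin(2t) - 2C_2e^(4t)cos(2t)

Coefficient matrix A = [[-10, -20], [10, 18]].
Characteristic polynomial det(A - λI) = λ^2 - 8λ + 20 = 0.
Eigenvalues λ = 4 ± 2i (complex conjugate pair).
For λ=4+2i: an eigenvector is (-1,1) - i(-3,2) = (-1 + 3i, 1 - 2i).
A real fundamental pair from Re and Im of e^((4+2i)t)v: X_1 = e^(4t)(cos(2t)·(-1,1) + sin(2t)·(-3,2)), X_2 = e^(4t)(sin(2t)·(-1,1) - cos(2t)·(-3,2)).
General solution: C_1X_1 + C_2X_2.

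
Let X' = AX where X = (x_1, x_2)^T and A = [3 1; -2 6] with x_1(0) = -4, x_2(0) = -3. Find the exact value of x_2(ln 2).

-16

A = [[3,1],[-2,6]]; eigenvalues λ = 5, 4.
Eigenvectors: (-1,-2) for λ=5, (-1,-1) for λ=4.
From the initial condition, c_1 = -1, c_2 = 5.
x_2(ln 2) = (-1)(2^5)(-2) + (5)(2^4)(-1) = -16.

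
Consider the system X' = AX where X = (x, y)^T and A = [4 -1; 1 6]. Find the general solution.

Coefficient matrix A = [[4, -1], [1, 6]].
Characteristic polynomial det(A - λI) = λ^2 - 10λ + 25 = 0.
Single eigenvalue λ = 5 with algebraic multiplicity 2.
Eigenvector v = (1,-1); generalized eigenvector w with (A-λI)w=v is (-1,0).
General solution: e^(5t)[c_1·v + c_2·(t·v + w)].

x(t) = c_1e^(5t) + c_2te^(5t) - c_2e^(5t), y(t) = -c_1e^(5t) - c_2te^(5t)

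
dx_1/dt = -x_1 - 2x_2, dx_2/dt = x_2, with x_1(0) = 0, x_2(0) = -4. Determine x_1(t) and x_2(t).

Coefficient matrix A = [[-1, -2], [0, 1]].
Characteristic polynomial det(A - λI) = λ^2 - 1 = 0.
Eigenvalues λ = 1, -1.
For λ=1: (A-λI) row 1 is [-2, -2], so an eigenvector is (-1, 1).
For λ=-1: (A-λI) row 1 is [0, -2], so an eigenvector is (-1, 0).
General solution: c_1e^(t)(-1,1) + c_2e^(-t)(-1,0).
Applying x_1(0)=0, x_2(0)=-4 gives c_1=-4, c_2=4.

x_1(t) = 4e^(t) - 4e^(-t), x_2(t) = -4e^(t)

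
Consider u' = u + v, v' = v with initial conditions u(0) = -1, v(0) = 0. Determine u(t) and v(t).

Coefficient matrix A = [[1, 1], [0, 1]].
Characteristic polynomial det(A - λI) = λ^2 - 2λ + 1 = 0.
Single eigenvalue λ = 1 with algebraic multiplicity 2.
Eigenvector v = (-1,0); generalized eigenvector w with (A-λI)w=v is (-2,-1).
General solution: e^(t)[c_1·v + c_2·(t·v + w)].
Applying u(0)=-1, v(0)=0 gives c_1=1, c_2=0.

u(t) = -e^(t), v(t) = 0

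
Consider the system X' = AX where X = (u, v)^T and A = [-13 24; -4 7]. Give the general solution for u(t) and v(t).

Coefficient matrix A = [[-13, 24], [-4, 7]].
Characteristic polynomial det(A - λI) = λ^2 + 6λ + 5 = 0.
Eigenvalues λ = -5, -1.
For λ=-5: (A-λI) row 1 is [-8, 24], so an eigenvector is (3, 1).
For λ=-1: (A-λI) row 1 is [-12, 24], so an eigenvector is (2, 1).
General solution: C_1e^(-5t)(3,1) + C_2e^(-t)(2,1).

u(t) = 3C_1e^(-5t) + 2C_2e^(-t), v(t) = C_1e^(-5t) + C_2e^(-t)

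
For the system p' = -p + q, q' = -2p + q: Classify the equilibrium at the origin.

A = [[-1,1],[-2,1]]; det(A-λI) = λ^2 + 1.
λ = 0 ± i: zero real part.

center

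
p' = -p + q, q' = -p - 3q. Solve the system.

Coefficient matrix A = [[-1, 1], [-1, -3]].
Characteristic polynomial det(A - λI) = λ^2 + 4λ + 4 = 0.
Single eigenvalue λ = -2 with algebraic multiplicity 2.
Eigenvector v = (-1,1); generalized eigenvector w with (A-λI)w=v is (0,-1).
General solution: e^(-2t)[C_1·v + C_2·(t·v + w)].

p(t) = -C_1e^(-2t) - C_2te^(-2t), q(t) = C_1e^(-2t) + C_2te^(-2t) - C_2e^(-2t)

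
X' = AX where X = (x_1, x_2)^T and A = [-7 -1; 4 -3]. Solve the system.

x_1(t) = K_1e^(-5t) + K_2te^(-5t) - K_2e^(-5t), x_2(t) = -2K_1e^(-5t) - 2K_2te^(-5t) + K_2e^(-5t)

Coefficient matrix A = [[-7, -1], [4, -3]].
Characteristic polynomial det(A - λI) = λ^2 + 10λ + 25 = 0.
Single eigenvalue λ = -5 with algebraic multiplicity 2.
Eigenvector v = (1,-2); generalized eigenvector w with (A-λI)w=v is (-1,1).
General solution: e^(-5t)[K_1·v + K_2·(t·v + w)].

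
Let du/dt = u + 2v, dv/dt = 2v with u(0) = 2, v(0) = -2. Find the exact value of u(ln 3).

A = [[1,2],[0,2]]; eigenvalues λ = 2, 1.
Eigenvectors: (-2,-1) for λ=2, (1,0) for λ=1.
From the initial condition, c_1 = 2, c_2 = 6.
u(ln 3) = (2)(3^2)(-2) + (6)(3^1)(1) = -18.

-18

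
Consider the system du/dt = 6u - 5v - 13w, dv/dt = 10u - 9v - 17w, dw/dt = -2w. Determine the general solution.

u(t) = -c_1e^(-4t) + c_2e^(-2t) + c_3e^(t), v(t) = -2c_1e^(-4t) - c_2e^(-2t) + c_3e^(t), w(t) = c_2e^(-2t)

Coefficient matrix A = [[6, -5, -13], [10, -9, -17], [0, 0, -2]].
det(A - λI) = 0 gives eigenvalues λ = -4, -2, 1.
For λ=-4: eigenvector (-1,-2,0).
For λ=-2: eigenvector (1,-1,1).
For λ=1: eigenvector (1,1,0).
General solution: c_1e^(-4t)(-1,-2,0) + c_2e^(-2t)(1,-1,1) + c_3e^(t)(1,1,0).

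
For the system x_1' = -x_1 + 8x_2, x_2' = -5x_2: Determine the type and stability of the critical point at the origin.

A = [[-1,8],[0,-5]]; det(A-λI) = λ^2 + 6λ + 5.
λ = -1, -5: both negative.

stable node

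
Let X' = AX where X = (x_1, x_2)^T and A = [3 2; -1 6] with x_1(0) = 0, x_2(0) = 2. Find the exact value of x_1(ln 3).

648

A = [[3,2],[-1,6]]; eigenvalues λ = 5, 4.
Eigenvectors: (1,1) for λ=5, (-2,-1) for λ=4.
From the initial condition, c_1 = 4, c_2 = 2.
x_1(ln 3) = (4)(3^5)(1) + (2)(3^4)(-2) = 648.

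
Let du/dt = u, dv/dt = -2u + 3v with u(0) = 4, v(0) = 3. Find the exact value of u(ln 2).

8

A = [[1,0],[-2,3]]; eigenvalues λ = 1, 3.
Eigenvectors: (1,1) for λ=1, (0,-1) for λ=3.
From the initial condition, c_1 = 4, c_2 = 1.
u(ln 2) = (4)(2^1)(1) + (1)(2^3)(0) = 8.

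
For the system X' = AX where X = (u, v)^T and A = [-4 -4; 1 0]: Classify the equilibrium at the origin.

stable improper node

A = [[-4,-4],[1,0]]; det(A-λI) = λ^2 + 4λ + 4.
repeated λ = -2 with a single eigenvector.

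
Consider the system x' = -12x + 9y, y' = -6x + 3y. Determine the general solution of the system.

x(t) = 3C_1e^(-6t) + C_2e^(-3t), y(t) = 2C_1e^(-6t) + C_2e^(-3t)

Coefficient matrix A = [[-12, 9], [-6, 3]].
Characteristic polynomial det(A - λI) = λ^2 + 9λ + 18 = 0.
Eigenvalues λ = -6, -3.
For λ=-6: (A-λI) row 1 is [-6, 9], so an eigenvector is (3, 2).
For λ=-3: (A-λI) row 1 is [-9, 9], so an eigenvector is (1, 1).
General solution: C_1e^(-6t)(3,2) + C_2e^(-3t)(1,1).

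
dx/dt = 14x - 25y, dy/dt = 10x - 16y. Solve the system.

x(t) = c_1e^(-t)sin(5t) + 2c_1e^(-t)cos(5t) + 2c_2e^(-t)sin(5t) - c_2e^(-t)cos(5t), y(t) = c_1e^(-t)sin(5t) + c_1e^(-t)cos(5t) + c_2e^(-t)sin(5t) - c_2e^(-t)cos(5t)

Coefficient matrix A = [[14, -25], [10, -16]].
Characteristic polynomial det(A - λI) = λ^2 + 2λ + 26 = 0.
Eigenvalues λ = -1 ± 5i (complex conjugate pair).
For λ=-1+5i: an eigenvector is (2,1) - i(1,1) = (2 - i, 1 - i).
A real fundamental pair from Re and Im of e^((-1+5i)t)v: X_1 = e^(-t)(cos(5t)·(2,1) + sin(5t)·(1,1)), X_2 = e^(-t)(sin(5t)·(2,1) - cos(5t)·(1,1)).
General solution: c_1X_1 + c_2X_2.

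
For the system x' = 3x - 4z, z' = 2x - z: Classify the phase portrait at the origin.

A = [[3,-4],[2,-1]]; det(A-λI) = λ^2 - 2λ + 5.
λ = 1 ± 2i: positive real part.

unstable spiral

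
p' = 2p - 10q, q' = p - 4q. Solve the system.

Coefficient matrix A = [[2, -10], [1, -4]].
Characteristic polynomial det(A - λI) = λ^2 + 2λ + 2 = 0.
Eigenvalues λ = -1 ± i (complex conjugate pair).
For λ=-1+i: an eigenvector is (1,0) - i(3,1) = (1 - 3i, 0 - i).
A real fundamental pair from Re and Im of e^((-1+i)t)v: X_1 = e^(-t)(cos(t)·(1,0) + sin(t)·(3,1)), X_2 = e^(-t)(sin(t)·(1,0) - cos(t)·(3,1)).
General solution: C_1X_1 + C_2X_2.

p(t) = 3C_1e^(-t)sin(t) + C_1e^(-t)cos(t) + C_2e^(-t)sin(t) - 3C_2e^(-t)cos(t), q(t) = C_1e^(-t)sin(t) - C_2e^(-t)cos(t)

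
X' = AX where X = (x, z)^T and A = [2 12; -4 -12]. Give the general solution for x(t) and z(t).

Coefficient matrix A = [[2, 12], [-4, -12]].
Characteristic polynomial det(A - λI) = λ^2 + 10λ + 24 = 0.
Eigenvalues λ = -6, -4.
For λ=-6: (A-λI) row 1 is [8, 12], so an eigenvector is (-3, 2).
For λ=-4: (A-λI) row 1 is [6, 12], so an eigenvector is (2, -1).
General solution: C_1e^(-6t)(-3,2) + C_2e^(-4t)(2,-1).

x(t) = -3C_1e^(-6t) + 2C_2e^(-4t), z(t) = 2C_1e^(-6t) - C_2e^(-4t)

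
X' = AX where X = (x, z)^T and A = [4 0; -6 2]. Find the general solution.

Coefficient matrix A = [[4, 0], [-6, 2]].
Characteristic polynomial det(A - λI) = λ^2 - 6λ + 8 = 0.
Eigenvalues λ = 2, 4.
For λ=2: (A-λI) row 1 is [2, 0], so an eigenvector is (0, 1).
For λ=4: (A-λI) row 2 is [-6, -2], so an eigenvector is (-1, 3).
General solution: C_1e^(2t)(0,1) + C_2e^(4t)(-1,3).

x(t) = -C_2e^(4t), z(t) = C_1e^(2t) + 3C_2e^(4t)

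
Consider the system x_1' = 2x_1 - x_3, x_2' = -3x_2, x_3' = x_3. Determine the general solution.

x_1(t) = c_1e^(t) + c_3e^(2t), x_2(t) = c_2e^(-3t), x_3(t) = c_1e^(t)

Coefficient matrix A = [[2, 0, -1], [0, -3, 0], [0, 0, 1]].
det(A - λI) = 0 gives eigenvalues λ = 1, -3, 2.
For λ=1: eigenvector (1,0,1).
For λ=-3: eigenvector (0,1,0).
For λ=2: eigenvector (1,0,0).
General solution: c_1e^(t)(1,0,1) + c_2e^(-3t)(0,1,0) + c_3e^(2t)(1,0,0).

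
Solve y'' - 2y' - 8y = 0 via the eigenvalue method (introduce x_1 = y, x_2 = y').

Let x_1 = y, x_2 = y'. Then x_1' = x_2 and x_2' = 8x_1 + 2x_2.
A = [[0,1],[8,2]]; det(A-λI) = λ^2 - 2λ - 8.
Eigenvalues λ = -2, 4 with eigenvectors (1,-2), (1,4).

y(t) = C_1e^(-2t) + C_2e^(4t)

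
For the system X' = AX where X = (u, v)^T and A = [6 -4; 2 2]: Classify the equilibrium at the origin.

unstable spiral

A = [[6,-4],[2,2]]; det(A-λI) = λ^2 - 8λ + 20.
λ = 4 ± 2i: positive real part.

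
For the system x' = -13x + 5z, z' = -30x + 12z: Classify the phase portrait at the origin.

saddle

A = [[-13,5],[-30,12]]; det(A-λI) = λ^2 + λ - 6.
λ = 2, -3: opposite signs.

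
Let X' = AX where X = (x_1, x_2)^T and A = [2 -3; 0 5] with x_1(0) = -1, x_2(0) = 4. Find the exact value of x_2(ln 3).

A = [[2,-3],[0,5]]; eigenvalues λ = 5, 2.
Eigenvectors: (1,-1) for λ=5, (-1,0) for λ=2.
From the initial condition, c_1 = -4, c_2 = -3.
x_2(ln 3) = (-4)(3^5)(-1) + (-3)(3^2)(0) = 972.

972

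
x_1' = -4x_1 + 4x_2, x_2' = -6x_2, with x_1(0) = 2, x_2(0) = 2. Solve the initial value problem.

Coefficient matrix A = [[-4, 4], [0, -6]].
Characteristic polynomial det(A - λI) = λ^2 + 10λ + 24 = 0.
Eigenvalues λ = -4, -6.
For λ=-4: (A-λI) row 1 is [0, 4], so an eigenvector is (-1, 0).
For λ=-6: (A-λI) row 1 is [2, 4], so an eigenvector is (-2, 1).
General solution: c_1e^(-4t)(-1,0) + c_2e^(-6t)(-2,1).
Applying x_1(0)=2, x_2(0)=2 gives c_1=-6, c_2=2.

x_1(t) = 6e^(-4t) - 4e^(-6t), x_2(t) = 2e^(-6t)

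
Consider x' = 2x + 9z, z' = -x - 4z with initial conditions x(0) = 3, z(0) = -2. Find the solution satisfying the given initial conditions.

x(t) = -9te^(-t) + 3e^(-t), z(t) = 3te^(-t) - 2e^(-t)

Coefficient matrix A = [[2, 9], [-1, -4]].
Characteristic polynomial det(A - λI) = λ^2 + 2λ + 1 = 0.
Single eigenvalue λ = -1 with algebraic multiplicity 2.
Eigenvector v = (3,-1); generalized eigenvector w with (A-λI)w=v is (-2,1).
General solution: e^(-t)[C_1·v + C_2·(t·v + w)].
Applying x(0)=3, z(0)=-2 gives C_1=-1, C_2=-3.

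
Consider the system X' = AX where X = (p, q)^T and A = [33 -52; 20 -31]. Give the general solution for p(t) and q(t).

p(t) = -2C_1e^(t)sin(4t) + 3C_1e^(t)cos(4t) + 3C_2e^(t)sin(4t) + 2C_2e^(t)cos(4t), q(t) = -C_1e^(t)sin(4t) + 2C_1e^(t)cos(4t) + 2C_2e^(t)sin(4t) + C_2e^(t)cos(4t)

Coefficient matrix A = [[33, -52], [20, -31]].
Characteristic polynomial det(A - λI) = λ^2 - 2λ + 17 = 0.
Eigenvalues λ = 1 ± 4i (complex conjugate pair).
For λ=1+4i: an eigenvector is (3,2) - i(-2,-1) = (3 + 2i, 2 + i).
A real fundamental pair from Re and Im of e^((1+4i)t)v: X_1 = e^(t)(cos(4t)·(3,2) + sin(4t)·(-2,-1)), X_2 = e^(t)(sin(4t)·(3,2) - cos(4t)·(-2,-1)).
General solution: C_1X_1 + C_2X_2.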